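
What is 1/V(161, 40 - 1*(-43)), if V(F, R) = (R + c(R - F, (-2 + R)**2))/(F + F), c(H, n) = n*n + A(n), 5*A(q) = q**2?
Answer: 1610/258280741 ≈ 6.2335e-6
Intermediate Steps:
A(q) = q**2/5
c(H, n) = 6*n**2/5 (c(H, n) = n*n + n**2/5 = n**2 + n**2/5 = 6*n**2/5)
V(F, R) = (R + 6*(-2 + R)**4/5)/(2*F) (V(F, R) = (R + 6*((-2 + R)**2)**2/5)/(F + F) = (R + 6*(-2 + R)**4/5)/((2*F)) = (R + 6*(-2 + R)**4/5)*(1/(2*F)) = (R + 6*(-2 + R)**4/5)/(2*F))
1/V(161, 40 - 1*(-43)) = 1/((1/10)*(5*(40 - 1*(-43)) + 6*(-2 + (40 - 1*(-43)))**4)/161) = 1/((1/10)*(1/161)*(5*(40 + 43) + 6*(-2 + (40 + 43))**4)) = 1/((1/10)*(1/161)*(5*83 + 6*(-2 + 83)**4)) = 1/((1/10)*(1/161)*(415 + 6*81**4)) = 1/((1/10)*(1/161)*(415 + 6*43046721)) = 1/((1/10)*(1/161)*(415 + 258280326)) = 1/((1/10)*(1/161)*258280741) = 1/(258280741/1610) = 1610/258280741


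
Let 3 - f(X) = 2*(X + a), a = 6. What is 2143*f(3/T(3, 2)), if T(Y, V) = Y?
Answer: -23573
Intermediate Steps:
f(X) = -9 - 2*X (f(X) = 3 - 2*(X + 6) = 3 - 2*(6 + X) = 3 - (12 + 2*X) = 3 + (-12 - 2*X) = -9 - 2*X)
2143*f(3/T(3, 2)) = 2143*(-9 - 6/3) = 2143*(-9 - 2*1) = 2143*(-9 - 2) = 2143*(-11) = -23573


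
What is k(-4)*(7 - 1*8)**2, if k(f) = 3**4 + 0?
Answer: 81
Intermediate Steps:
k(f) = 81 (k(f) = 81 + 0 = 81)
k(-4)*(7 - 1*8)**2 = 81*(7 - 1*8)**2 = 81*(7 - 8)**2 = 81*(-1)**2 = 81*1 = 81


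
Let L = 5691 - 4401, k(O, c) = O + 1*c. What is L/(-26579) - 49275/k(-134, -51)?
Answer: 261888315/983423 ≈ 266.30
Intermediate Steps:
k(O, c) = O + c
L = 1290
L/(-26579) - 49275/k(-134, -51) = 1290/(-26579) - 49275/(-134 - 51) = 1290*(-1/26579) - 49275/(-185) = -1290/26579 - 49275*(-1/185) = -1290/26579 + 9855/37 = 261888315/983423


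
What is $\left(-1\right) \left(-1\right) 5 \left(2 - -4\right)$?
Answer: $30$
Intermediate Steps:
$\left(-1\right) \left(-1\right) 5 \left(2 - -4\right) = 1 \cdot 5 \left(2 + 4\right) = 5 \cdot 6 = 30$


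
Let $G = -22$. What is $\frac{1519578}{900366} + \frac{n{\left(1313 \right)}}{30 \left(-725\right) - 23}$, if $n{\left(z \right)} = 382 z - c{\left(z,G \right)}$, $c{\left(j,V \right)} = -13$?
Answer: $- \frac{69753151020}{3267278153} \approx -21.349$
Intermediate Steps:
$n{\left(z \right)} = 13 + 382 z$ ($n{\left(z \right)} = 382 z - -13 = 382 z + 13 = 13 + 382 z$)
$\frac{1519578}{900366} + \frac{n{\left(1313 \right)}}{30 \left(-725\right) - 23} = \frac{1519578}{900366} + \frac{13 + 382 \cdot 1313}{30 \left(-725\right) - 23} = 1519578 \cdot \frac{1}{900366} + \frac{13 + 501566}{-21750 - 23} = \frac{253263}{150061} + \frac{501579}{-21773} = \frac{253263}{150061} + 501579 \left(- \frac{1}{21773}\right) = \frac{253263}{150061} - \frac{501579}{21773} = - \frac{69753151020}{3267278153}$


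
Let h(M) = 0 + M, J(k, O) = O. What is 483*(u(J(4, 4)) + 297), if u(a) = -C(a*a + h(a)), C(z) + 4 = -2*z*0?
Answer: 145383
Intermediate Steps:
h(M) = M
C(z) = -4 (C(z) = -4 - 2*z*0 = -4 + 0 = -4)
u(a) = 4 (u(a) = -1*(-4) = 4)
483*(u(J(4, 4)) + 297) = 483*(4 + 297) = 483*301 = 145383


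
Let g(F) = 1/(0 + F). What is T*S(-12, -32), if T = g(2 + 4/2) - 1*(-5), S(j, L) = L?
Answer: -168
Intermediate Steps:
g(F) = 1/F
T = 21/4 (T = 1/(2 + 4/2) - 1*(-5) = 1/(2 + 4*(½)) + 5 = 1/(2 + 2) + 5 = 1/4 + 5 = ¼ + 5 = 21/4 ≈ 5.2500)
T*S(-12, -32) = (21/4)*(-32) = -168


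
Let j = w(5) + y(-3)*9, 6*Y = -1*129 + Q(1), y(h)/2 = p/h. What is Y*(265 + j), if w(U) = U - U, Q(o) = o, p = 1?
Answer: -16576/3 ≈ -5525.3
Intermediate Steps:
y(h) = 2/h (y(h) = 2*(1/h) = 2/h)
w(U) = 0
Y = -64/3 (Y = (-1*129 + 1)/6 = (-129 + 1)/6 = (⅙)*(-128) = -64/3 ≈ -21.333)
j = -6 (j = 0 + (2/(-3))*9 = 0 + (2*(-⅓))*9 = 0 - ⅔*9 = 0 - 6 = -6)
Y*(265 + j) = -64*(265 - 6)/3 = -64/3*259 = -16576/3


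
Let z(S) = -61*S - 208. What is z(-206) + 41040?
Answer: 53398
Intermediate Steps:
z(S) = -208 - 61*S
z(-206) + 41040 = (-208 - 61*(-206)) + 41040 = (-208 + 12566) + 41040 = 12358 + 41040 = 53398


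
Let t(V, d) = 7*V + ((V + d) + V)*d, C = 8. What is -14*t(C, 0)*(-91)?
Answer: 71344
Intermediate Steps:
t(V, d) = 7*V + d*(d + 2*V) (t(V, d) = 7*V + (d + 2*V)*d = 7*V + d*(d + 2*V))
-14*t(C, 0)*(-91) = -14*(0² + 7*8 + 2*8*0)*(-91) = -14*(0 + 56 + 0)*(-91) = -14*56*(-91) = -784*(-91) = 71344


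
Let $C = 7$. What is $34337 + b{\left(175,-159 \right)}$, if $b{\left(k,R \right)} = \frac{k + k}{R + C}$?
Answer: $\frac{2609437}{76} \approx 34335.0$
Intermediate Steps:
$b{\left(k,R \right)} = \frac{2 k}{7 + R}$ ($b{\left(k,R \right)} = \frac{k + k}{R + 7} = \frac{2 k}{7 + R}$)
$34337 + b{\left(175,-159 \right)} = 34337 + 2 \cdot 175 \frac{1}{7 - 159} = 34337 + 2 \cdot 175 \frac{1}{-152} = 34337 + 2 \cdot 175 \left(- \frac{1}{152}\right) = 34337 - \frac{175}{76} = \frac{2609437}{76}$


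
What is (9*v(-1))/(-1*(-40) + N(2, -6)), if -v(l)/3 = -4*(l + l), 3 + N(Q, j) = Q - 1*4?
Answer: -216/35 ≈ -6.1714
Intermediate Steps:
N(Q, j) = -7 + Q (N(Q, j) = -3 + (Q - 1*4) = -3 + (Q - 4) = -3 + (-4 + Q) = -7 + Q)
v(l) = 24*l (v(l) = -(-12)*(l + l) = -(-12)*2*l = -(-24)*l = 24*l)
(9*v(-1))/(-1*(-40) + N(2, -6)) = (9*(24*(-1)))/(-1*(-40) + (-7 + 2)) = (9*(-24))/(40 - 5) = -216/35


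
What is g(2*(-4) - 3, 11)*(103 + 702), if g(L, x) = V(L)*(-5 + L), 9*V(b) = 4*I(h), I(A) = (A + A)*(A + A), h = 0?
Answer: 0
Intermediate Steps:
I(A) = 4*A² (I(A) = (2*A)*(2*A) = 4*A²)
V(b) = 0 (V(b) = (4*(4*0²))/9 = (4*(4*0))/9 = (4*0)/9 = (⅑)*0 = 0)
g(L, x) = 0 (g(L, x) = 0*(-5 + L) = 0)
g(2*(-4) - 3, 11)*(103 + 702) = 0*(103 + 702) = 0*805 = 0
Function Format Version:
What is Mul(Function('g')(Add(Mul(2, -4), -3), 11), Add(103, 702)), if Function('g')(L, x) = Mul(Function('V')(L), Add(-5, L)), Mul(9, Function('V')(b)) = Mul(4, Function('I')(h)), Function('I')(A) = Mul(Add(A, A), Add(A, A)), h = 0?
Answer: 0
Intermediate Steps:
Function('I')(A) = Mul(4, Pow(A, 2)) (Function('I')(A) = Mul(Mul(2, A), Mul(2, A)) = Mul(4, Pow(A, 2)))
Function('V')(b) = 0 (Function('V')(b) = Mul(Rational(1, 9), Mul(4, Mul(4, Pow(0, 2)))) = Mul(Rational(1, 9), Mul(4, Mul(4, 0))) = Mul(Rational(1, 9), Mul(4, 0)) = Mul(Rational(1, 9), 0) = 0)
Function('g')(L, x) = 0 (Function('g')(L, x) = Mul(0, Add(-5, L)) = 0)
Mul(Function('g')(Add(Mul(2, -4), -3), 11), Add(103, 702)) = Mul(0, Add(103, 702)) = Mul(0, 805) = 0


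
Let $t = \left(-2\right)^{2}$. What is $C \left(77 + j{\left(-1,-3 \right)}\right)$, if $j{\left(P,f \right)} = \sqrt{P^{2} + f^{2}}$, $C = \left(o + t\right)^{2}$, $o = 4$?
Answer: $4928 + 64 \sqrt{10} \approx 5130.4$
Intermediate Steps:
$t = 4$
$C = 64$ ($C = \left(4 + 4\right)^{2} = 8^{2} = 64$)
$C \left(77 + j{\left(-1,-3 \right)}\right) = 64 \left(77 + \sqrt{\left(-1\right)^{2} + \left(-3\right)^{2}}\right) = 64 \left(77 + \sqrt{1 + 9}\right) = 64 \left(77 + \sqrt{10}\right) = 4928 + 64 \sqrt{10}$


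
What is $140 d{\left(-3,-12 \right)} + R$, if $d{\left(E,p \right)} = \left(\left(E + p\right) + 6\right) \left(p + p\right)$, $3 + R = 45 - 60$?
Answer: $30222$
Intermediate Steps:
$R = -18$ ($R = -3 + \left(45 - 60\right) = -3 - 15 = -18$)
$d{\left(E,p \right)} = 2 p \left(6 + E + p\right)$ ($d{\left(E,p \right)} = \left(6 + E + p\right) 2 p = 2 p \left(6 + E + p\right)$)
$140 d{\left(-3,-12 \right)} + R = 140 \cdot 2 \left(-12\right) \left(6 - 3 - 12\right) - 18 = 140 \cdot 2 \left(-12\right) \left(-9\right) - 18 = 140 \cdot 216 - 18 = 30240 - 18 = 30222$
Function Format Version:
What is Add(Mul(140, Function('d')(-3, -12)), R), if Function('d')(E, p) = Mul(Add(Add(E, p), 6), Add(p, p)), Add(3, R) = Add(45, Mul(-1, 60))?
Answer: 30222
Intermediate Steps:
R = -18 (R = Add(-3, Add(45, Mul(-1, 60))) = Add(-3, Add(45, -60)) = Add(-3, -15) = -18)
Function('d')(E, p) = Mul(2, p, Add(6, E, p)) (Function('d')(E, p) = Mul(Add(6, E, p), Mul(2, p)) = Mul(2, p, Add(6, E, p)))
Add(Mul(140, Function('d')(-3, -12)), R) = Add(Mul(140, Mul(2, -12, Add(6, -3, -12))), -18) = Add(Mul(140, Mul(2, -12, -9)), -18) = Add(Mul(140, 216), -18) = Add(30240, -18) = 30222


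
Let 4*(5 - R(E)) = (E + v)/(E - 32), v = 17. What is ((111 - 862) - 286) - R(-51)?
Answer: -172955/166 ≈ -1041.9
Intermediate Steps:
R(E) = 5 - (17 + E)/(4*(-32 + E)) (R(E) = 5 - (E + 17)/(4*(E - 32)) = 5 - (17 + E)/(4*(-32 + E)))
((111 - 862) - 286) - R(-51) = ((111 - 862) - 286) - (-657 + 19*(-51))/(4*(-32 - 51)) = (-751 - 286) - (-657 - 969)/(4*(-83)) = -1037 - (-1)*(-1626)/(4*83) = -1037 - 1*813/166 = -1037 - 813/166 = -172955/166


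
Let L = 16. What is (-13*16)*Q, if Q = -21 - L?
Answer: 7696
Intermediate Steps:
Q = -37 (Q = -21 - 1*16 = -21 - 16 = -37)
(-13*16)*Q = -13*16*(-37) = -208*(-37) = 7696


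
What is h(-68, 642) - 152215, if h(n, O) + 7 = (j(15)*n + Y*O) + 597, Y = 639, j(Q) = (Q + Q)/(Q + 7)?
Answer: 2843723/11 ≈ 2.5852e+5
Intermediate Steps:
j(Q) = 2*Q/(7 + Q) (j(Q) = (2*Q)/(7 + Q) = 2*Q/(7 + Q))
h(n, O) = 590 + 639*O + 15*n/11 (h(n, O) = -7 + (((2*15/(7 + 15))*n + 639*O) + 597) = -7 + (((2*15/22)*n + 639*O) + 597) = -7 + (((2*15*(1/22))*n + 639*O) + 597) = -7 + ((15*n/11 + 639*O) + 597) = -7 + ((639*O + 15*n/11) + 597) = -7 + (597 + 639*O + 15*n/11) = 590 + 639*O + 15*n/11)
h(-68, 642) - 152215 = (590 + 639*642 + (15/11)*(-68)) - 152215 = (590 + 410238 - 1020/11) - 152215 = 4518088/11 - 152215 = 2843723/11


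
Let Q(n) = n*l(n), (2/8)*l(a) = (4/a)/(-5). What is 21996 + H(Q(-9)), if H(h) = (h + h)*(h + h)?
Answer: 550924/25 ≈ 22037.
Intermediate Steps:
l(a) = -16/(5*a) (l(a) = 4*((4/a)/(-5)) = 4*((4/a)*(-1/5)) = 4*(-4/(5*a)) = -16/(5*a))
Q(n) = -16/5 (Q(n) = n*(-16/(5*n)) = -16/5)
H(h) = 4*h**2 (H(h) = (2*h)*(2*h) = 4*h**2)
21996 + H(Q(-9)) = 21996 + 4*(-16/5)**2 = 21996 + 4*(256/25) = 21996 + 1024/25 = 550924/25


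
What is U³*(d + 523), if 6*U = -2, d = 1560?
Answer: -2083/27 ≈ -77.148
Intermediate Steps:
U = -⅓ (U = (⅙)*(-2) = -⅓ ≈ -0.33333)
U³*(d + 523) = (-⅓)³*(1560 + 523) = -1/27*2083 = -2083/27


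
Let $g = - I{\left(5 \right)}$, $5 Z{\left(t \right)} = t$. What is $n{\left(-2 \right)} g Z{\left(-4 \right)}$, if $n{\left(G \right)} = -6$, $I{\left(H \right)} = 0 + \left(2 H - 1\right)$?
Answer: $- \frac{216}{5} \approx -43.2$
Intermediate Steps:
$Z{\left(t \right)} = \frac{t}{5}$
$I{\left(H \right)} = -1 + 2 H$ ($I{\left(H \right)} = 0 + \left(-1 + 2 H\right) = -1 + 2 H$)
$g = -9$ ($g = - (-1 + 2 \cdot 5) = - (-1 + 10) = \left(-1\right) 9 = -9$)
$n{\left(-2 \right)} g Z{\left(-4 \right)} = \left(-6\right) \left(-9\right) \frac{1}{5} \left(-4\right) = 54 \left(- \frac{4}{5}\right) = - \frac{216}{5}$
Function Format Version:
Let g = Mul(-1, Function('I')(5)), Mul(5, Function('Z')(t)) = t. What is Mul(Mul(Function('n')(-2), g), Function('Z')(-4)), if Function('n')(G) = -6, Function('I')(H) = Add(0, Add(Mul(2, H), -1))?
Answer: Rational(-216, 5) ≈ -43.200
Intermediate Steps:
Function('Z')(t) = Mul(Rational(1, 5), t)
Function('I')(H) = Add(-1, Mul(2, H)) (Function('I')(H) = Add(0, Add(-1, Mul(2, H))) = Add(-1, Mul(2, H)))
g = -9 (g = Mul(-1, Add(-1, Mul(2, 5))) = Mul(-1, Add(-1, 10)) = Mul(-1, 9) = -9)
Mul(Mul(Function('n')(-2), g), Function('Z')(-4)) = Mul(Mul(-6, -9), Mul(Rational(1, 5), -4)) = Mul(54, Rational(-4, 5)) = Rational(-216, 5)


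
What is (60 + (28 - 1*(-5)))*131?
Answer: 12183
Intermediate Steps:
(60 + (28 - 1*(-5)))*131 = (60 + (28 + 5))*131 = (60 + 33)*131 = 93*131 = 12183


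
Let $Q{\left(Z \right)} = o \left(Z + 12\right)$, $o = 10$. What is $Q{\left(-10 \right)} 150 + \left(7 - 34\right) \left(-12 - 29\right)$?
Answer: $4107$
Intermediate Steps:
$Q{\left(Z \right)} = 120 + 10 Z$ ($Q{\left(Z \right)} = 10 \left(Z + 12\right) = 10 \left(12 + Z\right) = 120 + 10 Z$)
$Q{\left(-10 \right)} 150 + \left(7 - 34\right) \left(-12 - 29\right) = \left(120 + 10 \left(-10\right)\right) 150 + \left(7 - 34\right) \left(-12 - 29\right) = \left(120 - 100\right) 150 - -1107 = 20 \cdot 150 + 1107 = 3000 + 1107 = 4107$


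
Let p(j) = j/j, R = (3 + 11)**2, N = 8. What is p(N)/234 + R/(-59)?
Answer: -45805/13806 ≈ -3.3178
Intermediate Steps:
R = 196 (R = 14**2 = 196)
p(j) = 1
p(N)/234 + R/(-59) = 1/234 + 196/(-59) = 1*(1/234) + 196*(-1/59) = 1/234 - 196/59 = -45805/13806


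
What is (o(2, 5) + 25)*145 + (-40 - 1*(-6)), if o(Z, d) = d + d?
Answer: 5041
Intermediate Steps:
o(Z, d) = 2*d
(o(2, 5) + 25)*145 + (-40 - 1*(-6)) = (2*5 + 25)*145 + (-40 - 1*(-6)) = (10 + 25)*145 + (-40 + 6) = 35*145 - 34 = 5075 - 34 = 5041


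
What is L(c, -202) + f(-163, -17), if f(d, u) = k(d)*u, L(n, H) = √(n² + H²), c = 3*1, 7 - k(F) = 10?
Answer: 51 + √40813 ≈ 253.02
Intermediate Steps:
k(F) = -3 (k(F) = 7 - 1*10 = 7 - 10 = -3)
c = 3
L(n, H) = √(H² + n²)
f(d, u) = -3*u
L(c, -202) + f(-163, -17) = √((-202)² + 3²) - 3*(-17) = √(40804 + 9) + 51 = √40813 + 51 = 51 + √40813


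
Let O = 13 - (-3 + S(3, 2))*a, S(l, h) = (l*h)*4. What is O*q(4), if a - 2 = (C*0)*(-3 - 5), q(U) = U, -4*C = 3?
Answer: -116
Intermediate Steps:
C = -3/4 (C = -1/4*3 = -3/4 ≈ -0.75000)
S(l, h) = 4*h*l (S(l, h) = (h*l)*4 = 4*h*l)
a = 2 (a = 2 + (-3/4*0)*(-3 - 5) = 2 + 0*(-8) = 2 + 0 = 2)
O = -29 (O = 13 - (-3 + 4*2*3)*2 = 13 - (-3 + 24)*2 = 13 - 21*2 = 13 - 1*42 = 13 - 42 = -29)
O*q(4) = -29*4 = -116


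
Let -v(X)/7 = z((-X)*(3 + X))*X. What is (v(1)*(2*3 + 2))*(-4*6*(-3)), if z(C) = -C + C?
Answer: 0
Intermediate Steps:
z(C) = 0
v(X) = 0 (v(X) = -0*X = -7*0 = 0)
(v(1)*(2*3 + 2))*(-4*6*(-3)) = (0*(2*3 + 2))*(-4*6*(-3)) = (0*(6 + 2))*(-24*(-3)) = (0*8)*72 = 0*72 = 0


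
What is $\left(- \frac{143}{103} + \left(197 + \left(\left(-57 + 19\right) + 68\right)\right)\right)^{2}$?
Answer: $\frac{540004644}{10609} \approx 50901.0$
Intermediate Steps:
$\left(- \frac{143}{103} + \left(197 + \left(\left(-57 + 19\right) + 68\right)\right)\right)^{2} = \left(\left(-143\right) \frac{1}{103} + \left(197 + \left(-38 + 68\right)\right)\right)^{2} = \left(- \frac{143}{103} + \left(197 + 30\right)\right)^{2} = \left(- \frac{143}{103} + 227\right)^{2} = \left(\frac{23238}{103}\right)^{2} = \frac{540004644}{10609}$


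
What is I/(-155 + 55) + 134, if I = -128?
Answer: 3382/25 ≈ 135.28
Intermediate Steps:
I/(-155 + 55) + 134 = -128/(-155 + 55) + 134 = -128/(-100) + 134 = -1/100*(-128) + 134 = 32/25 + 134 = 3382/25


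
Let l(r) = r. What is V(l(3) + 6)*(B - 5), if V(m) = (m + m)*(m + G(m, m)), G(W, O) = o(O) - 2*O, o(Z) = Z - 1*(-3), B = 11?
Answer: 324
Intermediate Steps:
o(Z) = 3 + Z (o(Z) = Z + 3 = 3 + Z)
G(W, O) = 3 - O (G(W, O) = (3 + O) - 2*O = 3 - O)
V(m) = 6*m (V(m) = (m + m)*(m + (3 - m)) = (2*m)*3 = 6*m)
V(l(3) + 6)*(B - 5) = (6*(3 + 6))*(11 - 5) = (6*9)*6 = 54*6 = 324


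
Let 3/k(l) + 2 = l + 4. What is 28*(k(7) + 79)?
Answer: 6664/3 ≈ 2221.3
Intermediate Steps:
k(l) = 3/(2 + l) (k(l) = 3/(-2 + (l + 4)) = 3/(-2 + (4 + l)) = 3/(2 + l))
28*(k(7) + 79) = 28*(3/(2 + 7) + 79) = 28*(3/9 + 79) = 28*(3*(⅑) + 79) = 28*(⅓ + 79) = 28*(238/3) = 6664/3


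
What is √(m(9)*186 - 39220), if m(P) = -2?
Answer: 14*I*√202 ≈ 198.98*I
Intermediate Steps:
√(m(9)*186 - 39220) = √(-2*186 - 39220) = √(-372 - 39220) = √(-39592) = 14*I*√202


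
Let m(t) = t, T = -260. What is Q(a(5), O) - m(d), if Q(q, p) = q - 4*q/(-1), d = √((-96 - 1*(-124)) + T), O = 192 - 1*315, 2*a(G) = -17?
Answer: -85/2 - 2*I*√58 ≈ -42.5 - 15.232*I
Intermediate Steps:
a(G) = -17/2 (a(G) = (½)*(-17) = -17/2)
O = -123 (O = 192 - 315 = -123)
d = 2*I*√58 (d = √((-96 - 1*(-124)) - 260) = √((-96 + 124) - 260) = √(28 - 260) = √(-232) = 2*I*√58 ≈ 15.232*I)
Q(q, p) = 5*q (Q(q, p) = q - 4*q*(-1) = q - 4*(-q) = q - (-4)*q = q + 4*q = 5*q)
Q(a(5), O) - m(d) = 5*(-17/2) - 2*I*√58 = -85/2 - 2*I*√58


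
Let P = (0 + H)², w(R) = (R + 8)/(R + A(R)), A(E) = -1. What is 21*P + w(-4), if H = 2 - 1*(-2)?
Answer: 1676/5 ≈ 335.20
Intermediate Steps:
H = 4 (H = 2 + 2 = 4)
w(R) = (8 + R)/(-1 + R) (w(R) = (R + 8)/(R - 1) = (8 + R)/(-1 + R))
P = 16 (P = (0 + 4)² = 4² = 16)
21*P + w(-4) = 21*16 + (8 - 4)/(-1 - 4) = 336 + 4/(-5) = 336 - ⅕*4 = 336 - ⅘ = 1676/5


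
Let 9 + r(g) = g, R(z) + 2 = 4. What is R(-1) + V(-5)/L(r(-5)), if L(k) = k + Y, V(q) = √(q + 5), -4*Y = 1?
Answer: 2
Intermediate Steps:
Y = -¼ (Y = -¼*1 = -¼ ≈ -0.25000)
R(z) = 2 (R(z) = -2 + 4 = 2)
r(g) = -9 + g
V(q) = √(5 + q)
L(k) = -¼ + k (L(k) = k - ¼ = -¼ + k)
R(-1) + V(-5)/L(r(-5)) = 2 + √(5 - 5)/(-¼ + (-9 - 5)) = 2 + √0/(-¼ - 14) = 2 + 0/(-57/4) = 2 - 4/57*0 = 2 + 0 = 2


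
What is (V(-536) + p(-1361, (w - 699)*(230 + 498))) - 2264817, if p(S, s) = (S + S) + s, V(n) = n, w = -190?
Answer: -2915267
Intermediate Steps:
p(S, s) = s + 2*S (p(S, s) = 2*S + s = s + 2*S)
(V(-536) + p(-1361, (w - 699)*(230 + 498))) - 2264817 = (-536 + ((-190 - 699)*(230 + 498) + 2*(-1361))) - 2264817 = (-536 + (-889*728 - 2722)) - 2264817 = (-536 + (-647192 - 2722)) - 2264817 = (-536 - 649914) - 2264817 = -650450 - 2264817 = -2915267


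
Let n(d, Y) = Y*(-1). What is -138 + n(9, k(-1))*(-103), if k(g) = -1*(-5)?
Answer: 377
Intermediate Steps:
k(g) = 5
n(d, Y) = -Y
-138 + n(9, k(-1))*(-103) = -138 - 1*5*(-103) = -138 - 5*(-103) = -138 + 515 = 377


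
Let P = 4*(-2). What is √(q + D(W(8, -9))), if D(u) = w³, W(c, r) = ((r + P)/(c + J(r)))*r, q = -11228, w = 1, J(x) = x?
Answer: I*√11227 ≈ 105.96*I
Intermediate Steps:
P = -8
W(c, r) = r*(-8 + r)/(c + r) (W(c, r) = ((r - 8)/(c + r))*r = ((-8 + r)/(c + r))*r = r*(-8 + r)/(c + r))
D(u) = 1 (D(u) = 1³ = 1)
√(q + D(W(8, -9))) = √(-11228 + 1) = √(-11227) = I*√11227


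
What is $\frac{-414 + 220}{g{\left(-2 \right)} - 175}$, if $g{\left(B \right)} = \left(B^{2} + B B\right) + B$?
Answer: $\frac{194}{169} \approx 1.1479$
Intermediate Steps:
$g{\left(B \right)} = B + 2 B^{2}$ ($g{\left(B \right)} = \left(B^{2} + B^{2}\right) + B = 2 B^{2} + B = B + 2 B^{2}$)
$\frac{-414 + 220}{g{\left(-2 \right)} - 175} = \frac{-414 + 220}{- 2 \left(1 + 2 \left(-2\right)\right) - 175} = - \frac{194}{- 2 \left(1 - 4\right) - 175} = - \frac{194}{\left(-2\right) \left(-3\right) - 175} = - \frac{194}{6 - 175} = - \frac{194}{-169} = \left(-194\right) \left(- \frac{1}{169}\right) = \frac{194}{169}$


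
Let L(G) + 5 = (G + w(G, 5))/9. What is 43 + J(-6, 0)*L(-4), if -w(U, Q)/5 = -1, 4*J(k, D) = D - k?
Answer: 107/3 ≈ 35.667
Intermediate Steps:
J(k, D) = -k/4 + D/4 (J(k, D) = (D - k)/4 = -k/4 + D/4)
w(U, Q) = 5 (w(U, Q) = -5*(-1) = 5)
L(G) = -40/9 + G/9 (L(G) = -5 + (G + 5)/9 = -5 + (5 + G)/9 = -5 + (5/9 + G/9) = -40/9 + G/9)
43 + J(-6, 0)*L(-4) = 43 + (-¼*(-6) + (¼)*0)*(-40/9 + (⅑)*(-4)) = 43 + (3/2 + 0)*(-40/9 - 4/9) = 43 + (3/2)*(-44/9) = 43 - 22/3 = 107/3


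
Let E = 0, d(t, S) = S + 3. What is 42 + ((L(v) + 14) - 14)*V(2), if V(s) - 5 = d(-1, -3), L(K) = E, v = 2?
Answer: 42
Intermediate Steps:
d(t, S) = 3 + S
L(K) = 0
V(s) = 5 (V(s) = 5 + (3 - 3) = 5 + 0 = 5)
42 + ((L(v) + 14) - 14)*V(2) = 42 + ((0 + 14) - 14)*5 = 42 + (14 - 14)*5 = 42 + 0*5 = 42 + 0 = 42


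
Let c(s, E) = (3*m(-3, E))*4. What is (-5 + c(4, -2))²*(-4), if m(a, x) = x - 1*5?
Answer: -31684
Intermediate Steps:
m(a, x) = -5 + x (m(a, x) = x - 5 = -5 + x)
c(s, E) = -60 + 12*E (c(s, E) = (3*(-5 + E))*4 = (-15 + 3*E)*4 = -60 + 12*E)
(-5 + c(4, -2))²*(-4) = (-5 + (-60 + 12*(-2)))²*(-4) = (-5 + (-60 - 24))²*(-4) = (-5 - 84)²*(-4) = (-89)²*(-4) = 7921*(-4) = -31684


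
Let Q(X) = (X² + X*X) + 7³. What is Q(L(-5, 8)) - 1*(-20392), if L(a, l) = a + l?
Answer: 20753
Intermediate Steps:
Q(X) = 343 + 2*X² (Q(X) = (X² + X²) + 343 = 2*X² + 343 = 343 + 2*X²)
Q(L(-5, 8)) - 1*(-20392) = (343 + 2*(-5 + 8)²) - 1*(-20392) = (343 + 2*3²) + 20392 = (343 + 2*9) + 20392 = (343 + 18) + 20392 = 361 + 20392 = 20753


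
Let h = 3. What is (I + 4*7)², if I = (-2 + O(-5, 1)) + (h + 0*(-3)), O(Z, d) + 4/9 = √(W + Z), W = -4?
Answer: 65320/81 + 514*I/3 ≈ 806.42 + 171.33*I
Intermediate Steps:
O(Z, d) = -4/9 + √(-4 + Z)
I = 5/9 + 3*I (I = (-2 + (-4/9 + √(-4 - 5))) + (3 + 0*(-3)) = (-2 + (-4/9 + √(-9))) + (3 + 0) = (-2 + (-4/9 + 3*I)) + 3 = (-22/9 + 3*I) + 3 = 5/9 + 3*I ≈ 0.55556 + 3.0*I)
(I + 4*7)² = ((5/9 + 3*I) + 4*7)² = ((5/9 + 3*I) + 28)² = (257/9 + 3*I)²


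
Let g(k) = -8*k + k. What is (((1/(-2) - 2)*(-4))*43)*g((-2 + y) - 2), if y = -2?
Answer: 18060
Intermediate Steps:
g(k) = -7*k
(((1/(-2) - 2)*(-4))*43)*g((-2 + y) - 2) = (((1/(-2) - 2)*(-4))*43)*(-7*((-2 - 2) - 2)) = (((-½ - 2)*(-4))*43)*(-7*(-4 - 2)) = (-5/2*(-4)*43)*(-7*(-6)) = (10*43)*42 = 430*42 = 18060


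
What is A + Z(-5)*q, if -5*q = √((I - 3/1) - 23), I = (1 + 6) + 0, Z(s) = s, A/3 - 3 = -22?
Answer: -57 + I*√19 ≈ -57.0 + 4.3589*I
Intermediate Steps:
A = -57 (A = 9 + 3*(-22) = 9 - 66 = -57)
I = 7 (I = 7 + 0 = 7)
q = -I*√19/5 (q = -√((7 - 3/1) - 23)/5 = -√((7 - 3*1) - 23)/5 = -√((7 - 3) - 23)/5 = -√(4 - 23)/5 = -I*√19/5 ≈ -0.87178*I)
A + Z(-5)*q = -57 - (-1)*I*√19 = -57 + I*√19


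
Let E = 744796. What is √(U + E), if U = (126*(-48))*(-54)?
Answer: 2*√267847 ≈ 1035.1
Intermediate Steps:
U = 326592 (U = -6048*(-54) = 326592)
√(U + E) = √(326592 + 744796) = √1071388 = 2*√267847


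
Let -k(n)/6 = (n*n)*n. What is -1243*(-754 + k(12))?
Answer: 13824646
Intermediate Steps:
k(n) = -6*n**3 (k(n) = -6*n*n*n = -6*n**2*n = -6*n**3)
-1243*(-754 + k(12)) = -1243*(-754 - 6*12**3) = -1243*(-754 - 6*1728) = -1243*(-754 - 10368) = -1243*(-11122) = 13824646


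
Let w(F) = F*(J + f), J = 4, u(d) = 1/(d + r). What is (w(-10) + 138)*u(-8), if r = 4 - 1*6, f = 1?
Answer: -44/5 ≈ -8.8000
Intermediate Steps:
r = -2 (r = 4 - 6 = -2)
u(d) = 1/(-2 + d) (u(d) = 1/(d - 2) = 1/(-2 + d))
w(F) = 5*F (w(F) = F*(4 + 1) = F*5 = 5*F)
(w(-10) + 138)*u(-8) = (5*(-10) + 138)/(-2 - 8) = (-50 + 138)/(-10) = 88*(-1/10) = -44/5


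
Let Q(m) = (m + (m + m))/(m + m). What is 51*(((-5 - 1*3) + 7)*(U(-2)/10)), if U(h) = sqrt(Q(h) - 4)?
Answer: -51*I*sqrt(10)/20 ≈ -8.0638*I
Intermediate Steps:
Q(m) = 3/2 (Q(m) = (m + 2*m)/((2*m)) = (3*m)*(1/(2*m)) = 3/2)
U(h) = I*sqrt(10)/2 (U(h) = sqrt(3/2 - 4) = sqrt(-5/2) = I*sqrt(10)/2)
51*(((-5 - 1*3) + 7)*(U(-2)/10)) = 51*(((-5 - 1*3) + 7)*((I*sqrt(10)/2)/10)) = 51*(((-5 - 3) + 7)*((I*sqrt(10)/2)*(1/10))) = 51*((-8 + 7)*(I*sqrt(10)/20)) = 51*(-I*sqrt(10)/20) = -51*I*sqrt(10)/20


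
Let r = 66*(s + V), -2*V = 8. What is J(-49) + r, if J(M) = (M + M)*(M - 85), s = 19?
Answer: 14122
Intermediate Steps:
V = -4 (V = -½*8 = -4)
r = 990 (r = 66*(19 - 4) = 66*15 = 990)
J(M) = 2*M*(-85 + M) (J(M) = (2*M)*(-85 + M) = 2*M*(-85 + M))
J(-49) + r = 2*(-49)*(-85 - 49) + 990 = 2*(-49)*(-134) + 990 = 13132 + 990 = 14122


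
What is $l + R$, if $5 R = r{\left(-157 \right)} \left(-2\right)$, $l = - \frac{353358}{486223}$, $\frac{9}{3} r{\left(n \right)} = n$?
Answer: $\frac{147373652}{7293345} \approx 20.207$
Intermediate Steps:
$r{\left(n \right)} = \frac{n}{3}$
$l = - \frac{353358}{486223}$ ($l = \left(-353358\right) \frac{1}{486223} = - \frac{353358}{486223} \approx -0.72674$)
$R = \frac{314}{15}$ ($R = \frac{\frac{1}{3} \left(-157\right) \left(-2\right)}{5} = \frac{\left(- \frac{157}{3}\right) \left(-2\right)}{5} = \frac{1}{5} \cdot \frac{314}{3} = \frac{314}{15} \approx 20.933$)
$l + R = - \frac{353358}{486223} + \frac{314}{15} = \frac{147373652}{7293345}$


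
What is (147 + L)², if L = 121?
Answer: 71824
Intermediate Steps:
(147 + L)² = (147 + 121)² = 268² = 71824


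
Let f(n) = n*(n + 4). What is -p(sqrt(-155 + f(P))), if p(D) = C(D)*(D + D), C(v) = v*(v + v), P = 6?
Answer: 380*I*sqrt(95) ≈ 3703.8*I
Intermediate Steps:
C(v) = 2*v**2 (C(v) = v*(2*v) = 2*v**2)
f(n) = n*(4 + n)
p(D) = 4*D**3 (p(D) = (2*D**2)*(D + D) = (2*D**2)*(2*D) = 4*D**3)
-p(sqrt(-155 + f(P))) = -4*(sqrt(-155 + 6*(4 + 6)))**3 = -4*(sqrt(-155 + 6*10))**3 = -4*(sqrt(-155 + 60))**3 = -4*(sqrt(-95))**3 = -4*(I*sqrt(95))**3 = -4*(-95*I*sqrt(95)) = -(-380)*I*sqrt(95) = 380*I*sqrt(95)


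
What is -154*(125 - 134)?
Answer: 1386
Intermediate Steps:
-154*(125 - 134) = -154*(-9) = 1386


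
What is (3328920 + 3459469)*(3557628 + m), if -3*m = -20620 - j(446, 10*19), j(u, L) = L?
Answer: 72592954718966/3 ≈ 2.4198e+13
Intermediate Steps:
m = 20810/3 (m = -(-20620 - 10*19)/3 = -(-20620 - 1*190)/3 = -(-20620 - 190)/3 = -⅓*(-20810) = 20810/3 ≈ 6936.7)
(3328920 + 3459469)*(3557628 + m) = (3328920 + 3459469)*(3557628 + 20810/3) = 6788389*(10693694/3) = 72592954718966/3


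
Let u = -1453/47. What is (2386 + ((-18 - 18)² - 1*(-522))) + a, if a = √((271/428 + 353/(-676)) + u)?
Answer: 4204 + I*√131660577830/65377 ≈ 4204.0 + 5.5501*I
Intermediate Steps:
u = -1453/47 (u = -1453*1/47 = -1453/47 ≈ -30.915)
a = I*√131660577830/65377 (a = √((271/428 + 353/(-676)) - 1453/47) = √((271*(1/428) + 353*(-1/676)) - 1453/47) = √((271/428 - 353/676) - 1453/47) = √(2007/18083 - 1453/47) = √(-26180270/849901) = I*√131660577830/65377 ≈ 5.5501*I)
(2386 + ((-18 - 18)² - 1*(-522))) + a = (2386 + ((-18 - 18)² - 1*(-522))) + I*√131660577830/65377 = (2386 + ((-36)² + 522)) + I*√131660577830/65377 = (2386 + (1296 + 522)) + I*√131660577830/65377 = (2386 + 1818) + I*√131660577830/65377 = 4204 + I*√131660577830/65377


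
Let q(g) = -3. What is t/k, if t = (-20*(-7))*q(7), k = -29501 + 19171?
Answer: 42/1033 ≈ 0.040658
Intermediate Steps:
k = -10330
t = -420 (t = -20*(-7)*(-3) = 140*(-3) = -420)
t/k = -420/(-10330) = -420*(-1/10330) = 42/1033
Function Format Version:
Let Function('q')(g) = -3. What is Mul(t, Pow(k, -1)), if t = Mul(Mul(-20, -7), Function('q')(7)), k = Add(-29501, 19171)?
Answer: Rational(42, 1033) ≈ 0.040658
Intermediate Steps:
k = -10330
t = -420 (t = Mul(Mul(-20, -7), -3) = Mul(140, -3) = -420)
Mul(t, Pow(k, -1)) = Mul(-420, Pow(-10330, -1)) = Mul(-420, Rational(-1, 10330)) = Rational(42, 1033)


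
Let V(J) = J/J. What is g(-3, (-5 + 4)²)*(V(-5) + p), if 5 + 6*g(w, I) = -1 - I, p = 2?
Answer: -7/2 ≈ -3.5000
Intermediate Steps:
V(J) = 1
g(w, I) = -1 - I/6 (g(w, I) = -⅚ + (-1 - I)/6 = -⅚ + (-⅙ - I/6) = -1 - I/6)
g(-3, (-5 + 4)²)*(V(-5) + p) = (-1 - (-5 + 4)²/6)*(1 + 2) = (-1 - ⅙*(-1)²)*3 = (-1 - ⅙*1)*3 = (-1 - ⅙)*3 = -7/6*3 = -7/2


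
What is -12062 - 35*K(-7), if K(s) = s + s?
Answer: -11572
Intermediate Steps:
K(s) = 2*s
-12062 - 35*K(-7) = -12062 - 70*(-7) = -12062 - 35*(-14) = -12062 + 490 = -11572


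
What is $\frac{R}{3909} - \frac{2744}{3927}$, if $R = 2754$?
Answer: $\frac{4222}{730983} \approx 0.0057758$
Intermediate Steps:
$\frac{R}{3909} - \frac{2744}{3927} = \frac{2754}{3909} - \frac{2744}{3927} = 2754 \cdot \frac{1}{3909} - \frac{392}{561} = \frac{918}{1303} - \frac{392}{561} = \frac{4222}{730983}$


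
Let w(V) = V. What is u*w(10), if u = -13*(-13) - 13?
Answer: 1560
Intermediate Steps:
u = 156 (u = 169 - 13 = 156)
u*w(10) = 156*10 = 1560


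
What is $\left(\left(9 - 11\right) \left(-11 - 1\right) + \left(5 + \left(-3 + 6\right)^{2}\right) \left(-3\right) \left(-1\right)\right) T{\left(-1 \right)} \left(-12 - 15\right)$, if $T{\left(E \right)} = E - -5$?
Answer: $-7128$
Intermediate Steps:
$T{\left(E \right)} = 5 + E$ ($T{\left(E \right)} = E + 5 = 5 + E$)
$\left(\left(9 - 11\right) \left(-11 - 1\right) + \left(5 + \left(-3 + 6\right)^{2}\right) \left(-3\right) \left(-1\right)\right) T{\left(-1 \right)} \left(-12 - 15\right) = \left(\left(9 - 11\right) \left(-11 - 1\right) + \left(5 + \left(-3 + 6\right)^{2}\right) \left(-3\right) \left(-1\right)\right) \left(5 - 1\right) \left(-12 - 15\right) = \left(\left(-2\right) \left(-12\right) + \left(5 + 3^{2}\right) \left(-3\right) \left(-1\right)\right) 4 \left(-12 - 15\right) = \left(24 + \left(5 + 9\right) \left(-3\right) \left(-1\right)\right) 4 \left(-27\right) = \left(24 + 14 \left(-3\right) \left(-1\right)\right) 4 \left(-27\right) = \left(24 - -42\right) 4 \left(-27\right) = \left(24 + 42\right) 4 \left(-27\right) = 66 \cdot 4 \left(-27\right) = 264 \left(-27\right) = -7128$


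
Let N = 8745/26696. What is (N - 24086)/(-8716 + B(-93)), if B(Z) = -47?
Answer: 642991111/233937048 ≈ 2.7486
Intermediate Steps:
N = 8745/26696 (N = 8745*(1/26696) = 8745/26696 ≈ 0.32758)
(N - 24086)/(-8716 + B(-93)) = (8745/26696 - 24086)/(-8716 - 47) = -642991111/26696/(-8763) = -642991111/26696*(-1/8763) = 642991111/233937048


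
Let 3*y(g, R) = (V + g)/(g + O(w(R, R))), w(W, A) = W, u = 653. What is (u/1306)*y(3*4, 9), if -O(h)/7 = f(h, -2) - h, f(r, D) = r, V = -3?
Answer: ⅛ ≈ 0.12500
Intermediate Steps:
O(h) = 0 (O(h) = -7*(h - h) = -7*0 = 0)
y(g, R) = (-3 + g)/(3*g) (y(g, R) = ((-3 + g)/(g + 0))/3 = ((-3 + g)/g)/3 = (-3 + g)/(3*g))
(u/1306)*y(3*4, 9) = (653/1306)*((-3 + 3*4)/(3*((3*4)))) = (653*(1/1306))*((⅓)*(-3 + 12)/12) = ((⅓)*(1/12)*9)/2 = (½)*(¼) = ⅛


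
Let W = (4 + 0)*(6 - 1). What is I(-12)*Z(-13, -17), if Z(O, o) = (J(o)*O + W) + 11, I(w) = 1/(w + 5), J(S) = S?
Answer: -36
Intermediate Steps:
W = 20 (W = 4*5 = 20)
I(w) = 1/(5 + w)
Z(O, o) = 31 + O*o (Z(O, o) = (o*O + 20) + 11 = (O*o + 20) + 11 = (20 + O*o) + 11 = 31 + O*o)
I(-12)*Z(-13, -17) = (31 - 13*(-17))/(5 - 12) = (31 + 221)/(-7) = -1/7*252 = -36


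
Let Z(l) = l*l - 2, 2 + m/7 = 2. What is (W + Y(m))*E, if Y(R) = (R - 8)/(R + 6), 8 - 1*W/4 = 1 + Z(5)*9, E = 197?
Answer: -473588/3 ≈ -1.5786e+5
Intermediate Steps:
m = 0 (m = -14 + 7*2 = -14 + 14 = 0)
Z(l) = -2 + l² (Z(l) = l² - 2 = -2 + l²)
W = -800 (W = 32 - 4*(1 + (-2 + 5²)*9) = 32 - 4*(1 + (-2 + 25)*9) = 32 - 4*(1 + 23*9) = 32 - 4*(1 + 207) = 32 - 4*208 = 32 - 832 = -800)
Y(R) = (-8 + R)/(6 + R)
(W + Y(m))*E = (-800 + (-8 + 0)/(6 + 0))*197 = (-800 - 8/6)*197 = (-800 + (⅙)*(-8))*197 = (-800 - 4/3)*197 = -2404/3*197 = -473588/3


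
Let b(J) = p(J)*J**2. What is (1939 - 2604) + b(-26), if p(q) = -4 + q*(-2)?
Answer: 31783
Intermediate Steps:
p(q) = -4 - 2*q
b(J) = J**2*(-4 - 2*J) (b(J) = (-4 - 2*J)*J**2 = J**2*(-4 - 2*J))
(1939 - 2604) + b(-26) = (1939 - 2604) + 2*(-26)**2*(-2 - 1*(-26)) = -665 + 2*676*(-2 + 26) = -665 + 2*676*24 = -665 + 32448 = 31783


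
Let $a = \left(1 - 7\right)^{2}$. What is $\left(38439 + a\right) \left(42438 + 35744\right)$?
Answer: $3008052450$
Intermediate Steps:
$a = 36$ ($a = \left(-6\right)^{2} = 36$)
$\left(38439 + a\right) \left(42438 + 35744\right) = \left(38439 + 36\right) \left(42438 + 35744\right) = 38475 \cdot 78182 = 3008052450$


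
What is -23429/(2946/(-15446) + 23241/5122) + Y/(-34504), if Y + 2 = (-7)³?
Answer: -31977757210310231/5932808808648 ≈ -5390.0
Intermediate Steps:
Y = -345 (Y = -2 + (-7)³ = -2 - 343 = -345)
-23429/(2946/(-15446) + 23241/5122) + Y/(-34504) = -23429/(2946/(-15446) + 23241/5122) - 345/(-34504) = -23429/(2946*(-1/15446) + 23241*(1/5122)) - 345*(-1/34504) = -23429/(-1473/7723 + 23241/5122) + 345/34504 = -23429/171945537/39557206 + 345/34504 = -23429*39557206/171945537 + 345/34504 = -926785779374/171945537 + 345/34504 = -31977757210310231/5932808808648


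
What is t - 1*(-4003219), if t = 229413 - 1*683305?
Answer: 3549327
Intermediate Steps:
t = -453892 (t = 229413 - 683305 = -453892)
t - 1*(-4003219) = -453892 - 1*(-4003219) = -453892 + 4003219 = 3549327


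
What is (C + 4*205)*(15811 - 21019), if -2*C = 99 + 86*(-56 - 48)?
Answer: -27302940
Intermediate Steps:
C = 8845/2 (C = -(99 + 86*(-56 - 48))/2 = -(99 + 86*(-104))/2 = -(99 - 8944)/2 = -1/2*(-8845) = 8845/2 ≈ 4422.5)
(C + 4*205)*(15811 - 21019) = (8845/2 + 4*205)*(15811 - 21019) = (8845/2 + 820)*(-5208) = (10485/2)*(-5208) = -27302940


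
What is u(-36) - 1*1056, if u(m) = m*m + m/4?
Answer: 231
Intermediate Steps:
u(m) = m² + m/4 (u(m) = m² + m*(¼) = m² + m/4)
u(-36) - 1*1056 = -36*(¼ - 36) - 1*1056 = -36*(-143/4) - 1056 = 1287 - 1056 = 231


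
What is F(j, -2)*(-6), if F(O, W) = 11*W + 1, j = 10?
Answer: 126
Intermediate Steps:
F(O, W) = 1 + 11*W
F(j, -2)*(-6) = (1 + 11*(-2))*(-6) = (1 - 22)*(-6) = -21*(-6) = 126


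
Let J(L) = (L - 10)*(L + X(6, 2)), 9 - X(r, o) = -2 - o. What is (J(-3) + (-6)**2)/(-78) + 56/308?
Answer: 595/429 ≈ 1.3869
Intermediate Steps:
X(r, o) = 11 + o (X(r, o) = 9 - (-2 - o) = 9 + (2 + o) = 11 + o)
J(L) = (-10 + L)*(13 + L) (J(L) = (L - 10)*(L + (11 + 2)) = (-10 + L)*(L + 13) = (-10 + L)*(13 + L))
(J(-3) + (-6)**2)/(-78) + 56/308 = ((-130 + (-3)**2 + 3*(-3)) + (-6)**2)/(-78) + 56/308 = ((-130 + 9 - 9) + 36)*(-1/78) + 56*(1/308) = (-130 + 36)*(-1/78) + 2/11 = -94*(-1/78) + 2/11 = 47/39 + 2/11 = 595/429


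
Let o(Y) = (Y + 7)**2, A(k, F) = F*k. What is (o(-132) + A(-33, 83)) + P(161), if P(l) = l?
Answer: 13047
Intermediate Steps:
o(Y) = (7 + Y)**2
(o(-132) + A(-33, 83)) + P(161) = ((7 - 132)**2 + 83*(-33)) + 161 = ((-125)**2 - 2739) + 161 = (15625 - 2739) + 161 = 12886 + 161 = 13047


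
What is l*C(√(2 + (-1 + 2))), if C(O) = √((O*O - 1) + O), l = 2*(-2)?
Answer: -4*√(2 + √3) ≈ -7.7274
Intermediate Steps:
l = -4
C(O) = √(-1 + O + O²) (C(O) = √((O² - 1) + O) = √((-1 + O²) + O) = √(-1 + O + O²))
l*C(√(2 + (-1 + 2))) = -4*√(-1 + √(2 + (-1 + 2)) + (√(2 + (-1 + 2)))²) = -4*√(-1 + √(2 + 1) + (√(2 + 1))²) = -4*√(-1 + √3 + (√3)²) = -4*√(-1 + √3 + 3) = -4*√(2 + √3)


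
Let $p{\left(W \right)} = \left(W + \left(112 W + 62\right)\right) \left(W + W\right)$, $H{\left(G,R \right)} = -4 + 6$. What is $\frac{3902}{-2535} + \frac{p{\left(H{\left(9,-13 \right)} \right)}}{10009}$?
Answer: $- \frac{36134798}{25372815} \approx -1.4242$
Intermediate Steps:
$H{\left(G,R \right)} = 2$
$p{\left(W \right)} = 2 W \left(62 + 113 W\right)$ ($p{\left(W \right)} = \left(W + \left(62 + 112 W\right)\right) 2 W = \left(62 + 113 W\right) 2 W = 2 W \left(62 + 113 W\right)$)
$\frac{3902}{-2535} + \frac{p{\left(H{\left(9,-13 \right)} \right)}}{10009} = \frac{3902}{-2535} + \frac{2 \cdot 2 \left(62 + 113 \cdot 2\right)}{10009} = 3902 \left(- \frac{1}{2535}\right) + 2 \cdot 2 \left(62 + 226\right) \frac{1}{10009} = - \frac{3902}{2535} + 2 \cdot 2 \cdot 288 \cdot \frac{1}{10009} = - \frac{3902}{2535} + 1152 \cdot \frac{1}{10009} = - \frac{3902}{2535} + \frac{1152}{10009} = - \frac{36134798}{25372815}$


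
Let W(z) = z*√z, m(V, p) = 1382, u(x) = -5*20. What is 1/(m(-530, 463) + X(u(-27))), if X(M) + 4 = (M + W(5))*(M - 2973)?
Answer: 308678/94101691559 + 15365*√5/94101691559 ≈ 3.6454e-6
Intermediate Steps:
u(x) = -100
W(z) = z^(3/2)
X(M) = -4 + (-2973 + M)*(M + 5*√5) (X(M) = -4 + (M + 5^(3/2))*(M - 2973) = -4 + (M + 5*√5)*(-2973 + M) = -4 + (-2973 + M)*(M + 5*√5))
1/(m(-530, 463) + X(u(-27))) = 1/(1382 + (-4 + (-100)² - 14865*√5 - 2973*(-100) + 5*(-100)*√5)) = 1/(1382 + (-4 + 10000 - 14865*√5 + 297300 - 500*√5)) = 1/(1382 + (307296 - 15365*√5)) = 1/(308678 - 15365*√5)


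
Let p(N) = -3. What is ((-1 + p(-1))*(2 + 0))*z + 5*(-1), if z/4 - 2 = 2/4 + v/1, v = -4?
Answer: 43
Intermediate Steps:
z = -6 (z = 8 + 4*(2/4 - 4/1) = 8 + 4*(2*(1/4) - 4*1) = 8 + 4*(1/2 - 4) = 8 + 4*(-7/2) = 8 - 14 = -6)
((-1 + p(-1))*(2 + 0))*z + 5*(-1) = ((-1 - 3)*(2 + 0))*(-6) + 5*(-1) = -4*2*(-6) - 5 = -8*(-6) - 5 = 48 - 5 = 43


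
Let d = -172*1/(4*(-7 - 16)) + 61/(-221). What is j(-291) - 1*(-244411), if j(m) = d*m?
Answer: 1239984013/5083 ≈ 2.4395e+5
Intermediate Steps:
d = 8100/5083 (d = -172/((-23*4)) + 61*(-1/221) = -172/(-92) - 61/221 = -172*(-1/92) - 61/221 = 43/23 - 61/221 = 8100/5083 ≈ 1.5935)
j(m) = 8100*m/5083
j(-291) - 1*(-244411) = (8100/5083)*(-291) - 1*(-244411) = -2357100/5083 + 244411 = 1239984013/5083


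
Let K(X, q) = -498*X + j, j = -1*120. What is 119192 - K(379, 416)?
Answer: 308054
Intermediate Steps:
j = -120
K(X, q) = -120 - 498*X (K(X, q) = -498*X - 120 = -120 - 498*X)
119192 - K(379, 416) = 119192 - (-120 - 498*379) = 119192 - (-120 - 188742) = 119192 - 1*(-188862) = 119192 + 188862 = 308054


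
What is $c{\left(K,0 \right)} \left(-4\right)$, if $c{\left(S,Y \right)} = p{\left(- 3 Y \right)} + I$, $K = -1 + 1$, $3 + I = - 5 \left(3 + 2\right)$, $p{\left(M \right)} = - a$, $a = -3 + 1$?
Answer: $104$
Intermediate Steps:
$a = -2$
$p{\left(M \right)} = 2$ ($p{\left(M \right)} = \left(-1\right) \left(-2\right) = 2$)
$I = -28$ ($I = -3 - 5 \left(3 + 2\right) = -3 - 25 = -28$)
$K = 0$
$c{\left(S,Y \right)} = -26$ ($c{\left(S,Y \right)} = 2 - 28 = -26$)
$c{\left(K,0 \right)} \left(-4\right) = \left(-26\right) \left(-4\right) = 104$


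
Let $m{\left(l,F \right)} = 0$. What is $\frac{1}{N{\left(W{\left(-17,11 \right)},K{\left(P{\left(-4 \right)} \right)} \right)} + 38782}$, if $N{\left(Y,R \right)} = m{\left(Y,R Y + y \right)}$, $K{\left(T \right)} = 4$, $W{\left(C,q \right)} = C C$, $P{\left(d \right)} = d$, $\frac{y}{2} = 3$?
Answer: $\frac{1}{38782} \approx 2.5785 \cdot 10^{-5}$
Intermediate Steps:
$y = 6$ ($y = 2 \cdot 3 = 6$)
$W{\left(C,q \right)} = C^{2}$
$N{\left(Y,R \right)} = 0$
$\frac{1}{N{\left(W{\left(-17,11 \right)},K{\left(P{\left(-4 \right)} \right)} \right)} + 38782} = \frac{1}{0 + 38782} = \frac{1}{38782}$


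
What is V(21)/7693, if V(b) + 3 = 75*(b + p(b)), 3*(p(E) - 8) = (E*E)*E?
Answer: 233697/7693 ≈ 30.378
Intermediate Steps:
p(E) = 8 + E**3/3 (p(E) = 8 + ((E*E)*E)/3 = 8 + (E**2*E)/3 = 8 + E**3/3)
V(b) = 597 + 25*b**3 + 75*b (V(b) = -3 + 75*(b + (8 + b**3/3)) = -3 + 75*(8 + b + b**3/3) = -3 + (600 + 25*b**3 + 75*b) = 597 + 25*b**3 + 75*b)
V(21)/7693 = (597 + 25*21**3 + 75*21)/7693 = (597 + 25*9261 + 1575)*(1/7693) = (597 + 231525 + 1575)*(1/7693) = 233697*(1/7693) = 233697/7693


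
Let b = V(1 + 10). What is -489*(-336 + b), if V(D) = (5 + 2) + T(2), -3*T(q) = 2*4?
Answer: 162185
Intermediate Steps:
T(q) = -8/3 (T(q) = -2*4/3 = -1/3*8 = -8/3)
V(D) = 13/3 (V(D) = (5 + 2) - 8/3 = 7 - 8/3 = 13/3)
b = 13/3 ≈ 4.3333
-489*(-336 + b) = -489*(-336 + 13/3) = -489*(-995/3) = 162185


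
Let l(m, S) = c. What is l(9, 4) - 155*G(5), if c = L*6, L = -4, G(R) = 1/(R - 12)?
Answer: -13/7 ≈ -1.8571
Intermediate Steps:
G(R) = 1/(-12 + R)
c = -24 (c = -4*6 = -24)
l(m, S) = -24
l(9, 4) - 155*G(5) = -24 - 155/(-12 + 5) = -24 - 155/(-7) = -24 - 155*(-⅐) = -24 + 155/7 = -13/7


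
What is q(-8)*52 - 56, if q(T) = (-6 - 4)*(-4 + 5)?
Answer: -576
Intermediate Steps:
q(T) = -10 (q(T) = -10*1 = -10)
q(-8)*52 - 56 = -10*52 - 56 = -520 - 56 = -576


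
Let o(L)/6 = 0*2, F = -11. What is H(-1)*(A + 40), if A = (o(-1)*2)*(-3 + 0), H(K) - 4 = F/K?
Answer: 600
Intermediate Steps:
o(L) = 0 (o(L) = 6*(0*2) = 6*0 = 0)
H(K) = 4 - 11/K
A = 0 (A = (0*2)*(-3 + 0) = 0*(-3) = 0)
H(-1)*(A + 40) = (4 - 11/(-1))*(0 + 40) = (4 - 11*(-1))*40 = (4 + 11)*40 = 15*40 = 600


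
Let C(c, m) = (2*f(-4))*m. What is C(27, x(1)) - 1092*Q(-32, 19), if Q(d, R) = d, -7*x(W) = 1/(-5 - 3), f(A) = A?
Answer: 244607/7 ≈ 34944.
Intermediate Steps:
x(W) = 1/56 (x(W) = -1/(7*(-5 - 3)) = -1/7/(-8) = -1/7*(-1/8) = 1/56)
C(c, m) = -8*m (C(c, m) = (2*(-4))*m = -8*m)
C(27, x(1)) - 1092*Q(-32, 19) = -8*1/56 - 1092*(-32) = -1/7 + 34944 = 244607/7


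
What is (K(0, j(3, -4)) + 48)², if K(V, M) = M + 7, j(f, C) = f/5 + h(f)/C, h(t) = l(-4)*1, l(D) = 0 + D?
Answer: 80089/25 ≈ 3203.6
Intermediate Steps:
l(D) = D
h(t) = -4 (h(t) = -4*1 = -4)
j(f, C) = -4/C + f/5 (j(f, C) = f/5 - 4/C = -4/C + f/5)
K(V, M) = 7 + M
(K(0, j(3, -4)) + 48)² = ((7 + (-4/(-4) + (⅕)*3)) + 48)² = ((7 + (-4*(-¼) + ⅗)) + 48)² = ((7 + (1 + ⅗)) + 48)² = ((7 + 8/5) + 48)² = (43/5 + 48)² = (283/5)² = 80089/25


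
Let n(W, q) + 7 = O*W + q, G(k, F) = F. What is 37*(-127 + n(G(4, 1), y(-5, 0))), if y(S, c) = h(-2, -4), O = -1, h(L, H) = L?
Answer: -5069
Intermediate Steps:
y(S, c) = -2
n(W, q) = -7 + q - W (n(W, q) = -7 + (-W + q) = -7 + (q - W) = -7 + q - W)
37*(-127 + n(G(4, 1), y(-5, 0))) = 37*(-127 + (-7 - 2 - 1*1)) = 37*(-127 + (-7 - 2 - 1)) = 37*(-127 - 10) = 37*(-137) = -5069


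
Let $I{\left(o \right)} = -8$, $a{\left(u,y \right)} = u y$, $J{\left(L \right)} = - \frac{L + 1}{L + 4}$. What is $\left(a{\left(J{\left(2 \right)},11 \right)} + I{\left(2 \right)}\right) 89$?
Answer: $- \frac{2403}{2} \approx -1201.5$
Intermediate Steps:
$J{\left(L \right)} = - \frac{1 + L}{4 + L}$
$\left(a{\left(J{\left(2 \right)},11 \right)} + I{\left(2 \right)}\right) 89 = \left(\frac{-1 - 2}{4 + 2} \cdot 11 - 8\right) 89 = \left(\frac{-1 - 2}{6} \cdot 11 - 8\right) 89 = \left(\frac{1}{6} \left(-3\right) 11 - 8\right) 89 = \left(\left(- \frac{1}{2}\right) 11 - 8\right) 89 = \left(- \frac{11}{2} - 8\right) 89 = \left(- \frac{27}{2}\right) 89 = - \frac{2403}{2}$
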